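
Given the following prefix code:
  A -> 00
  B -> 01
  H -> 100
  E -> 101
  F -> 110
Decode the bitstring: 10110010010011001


Decoding step by step:
Bits 101 -> E
Bits 100 -> H
Bits 100 -> H
Bits 100 -> H
Bits 110 -> F
Bits 01 -> B


Decoded message: EHHHFB


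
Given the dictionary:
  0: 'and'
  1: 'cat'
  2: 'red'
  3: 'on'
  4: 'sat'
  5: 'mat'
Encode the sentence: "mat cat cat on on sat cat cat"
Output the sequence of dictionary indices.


Look up each word in the dictionary:
  'mat' -> 5
  'cat' -> 1
  'cat' -> 1
  'on' -> 3
  'on' -> 3
  'sat' -> 4
  'cat' -> 1
  'cat' -> 1

Encoded: [5, 1, 1, 3, 3, 4, 1, 1]


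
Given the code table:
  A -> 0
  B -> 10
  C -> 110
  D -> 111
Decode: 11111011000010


Decoding:
111 -> D
110 -> C
110 -> C
0 -> A
0 -> A
0 -> A
10 -> B


Result: DCCAAAB


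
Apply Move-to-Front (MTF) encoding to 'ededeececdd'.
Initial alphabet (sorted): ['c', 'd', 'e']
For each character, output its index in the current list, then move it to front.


MTF encoding:
'e': index 2 in ['c', 'd', 'e'] -> ['e', 'c', 'd']
'd': index 2 in ['e', 'c', 'd'] -> ['d', 'e', 'c']
'e': index 1 in ['d', 'e', 'c'] -> ['e', 'd', 'c']
'd': index 1 in ['e', 'd', 'c'] -> ['d', 'e', 'c']
'e': index 1 in ['d', 'e', 'c'] -> ['e', 'd', 'c']
'e': index 0 in ['e', 'd', 'c'] -> ['e', 'd', 'c']
'c': index 2 in ['e', 'd', 'c'] -> ['c', 'e', 'd']
'e': index 1 in ['c', 'e', 'd'] -> ['e', 'c', 'd']
'c': index 1 in ['e', 'c', 'd'] -> ['c', 'e', 'd']
'd': index 2 in ['c', 'e', 'd'] -> ['d', 'c', 'e']
'd': index 0 in ['d', 'c', 'e'] -> ['d', 'c', 'e']


Output: [2, 2, 1, 1, 1, 0, 2, 1, 1, 2, 0]


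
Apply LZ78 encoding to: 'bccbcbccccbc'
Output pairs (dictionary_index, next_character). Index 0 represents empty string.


LZ78 encoding steps:
Dictionary: {0: ''}
Step 1: w='' (idx 0), next='b' -> output (0, 'b'), add 'b' as idx 1
Step 2: w='' (idx 0), next='c' -> output (0, 'c'), add 'c' as idx 2
Step 3: w='c' (idx 2), next='b' -> output (2, 'b'), add 'cb' as idx 3
Step 4: w='cb' (idx 3), next='c' -> output (3, 'c'), add 'cbc' as idx 4
Step 5: w='c' (idx 2), next='c' -> output (2, 'c'), add 'cc' as idx 5
Step 6: w='cbc' (idx 4), end of input -> output (4, '')


Encoded: [(0, 'b'), (0, 'c'), (2, 'b'), (3, 'c'), (2, 'c'), (4, '')]


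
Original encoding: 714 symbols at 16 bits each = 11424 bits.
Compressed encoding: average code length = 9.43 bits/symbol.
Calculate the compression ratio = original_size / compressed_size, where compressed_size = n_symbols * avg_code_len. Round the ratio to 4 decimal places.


original_size = n_symbols * orig_bits = 714 * 16 = 11424 bits
compressed_size = n_symbols * avg_code_len = 714 * 9.43 = 6733.02 bits
ratio = original_size / compressed_size = 11424 / 6733.02 = 1.6967

Compression ratio = 1.6967


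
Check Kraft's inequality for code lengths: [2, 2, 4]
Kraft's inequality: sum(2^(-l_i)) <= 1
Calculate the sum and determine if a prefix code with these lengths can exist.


Sum = 2^(-2) + 2^(-2) + 2^(-4)
    = 0.25 + 0.25 + 0.0625
    = 9/16 = 0.5625
Since 0.5625 <= 1, Kraft's inequality IS satisfied.
A prefix code with these lengths CAN exist.

Kraft sum = 0.5625. Satisfied.


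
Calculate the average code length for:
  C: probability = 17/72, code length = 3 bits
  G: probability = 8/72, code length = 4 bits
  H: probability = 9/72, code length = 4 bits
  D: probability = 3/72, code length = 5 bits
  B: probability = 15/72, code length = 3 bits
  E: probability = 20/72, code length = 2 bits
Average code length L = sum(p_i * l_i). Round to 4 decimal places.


Weighted contributions p_i * l_i:
  C: (17/72) * 3 = 51/72
  G: (8/72) * 4 = 32/72
  H: (9/72) * 4 = 36/72
  D: (3/72) * 5 = 15/72
  B: (15/72) * 3 = 45/72
  E: (20/72) * 2 = 40/72
Sum = (51 + 32 + 36 + 15 + 45 + 40)/72 = 219/72

L = 219/72 = 3.0417 bits/symbol


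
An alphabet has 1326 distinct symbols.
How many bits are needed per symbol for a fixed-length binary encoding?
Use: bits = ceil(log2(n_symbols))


log2(1326) = 10.3729
Bracket: 2^10 = 1024 < 1326 <= 2^11 = 2048
So ceil(log2(1326)) = 11

bits = ceil(log2(1326)) = ceil(10.3729) = 11 bits


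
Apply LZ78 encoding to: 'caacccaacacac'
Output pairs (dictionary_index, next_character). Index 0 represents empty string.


LZ78 encoding steps:
Dictionary: {0: ''}
Step 1: w='' (idx 0), next='c' -> output (0, 'c'), add 'c' as idx 1
Step 2: w='' (idx 0), next='a' -> output (0, 'a'), add 'a' as idx 2
Step 3: w='a' (idx 2), next='c' -> output (2, 'c'), add 'ac' as idx 3
Step 4: w='c' (idx 1), next='c' -> output (1, 'c'), add 'cc' as idx 4
Step 5: w='a' (idx 2), next='a' -> output (2, 'a'), add 'aa' as idx 5
Step 6: w='c' (idx 1), next='a' -> output (1, 'a'), add 'ca' as idx 6
Step 7: w='ca' (idx 6), next='c' -> output (6, 'c'), add 'cac' as idx 7


Encoded: [(0, 'c'), (0, 'a'), (2, 'c'), (1, 'c'), (2, 'a'), (1, 'a'), (6, 'c')]


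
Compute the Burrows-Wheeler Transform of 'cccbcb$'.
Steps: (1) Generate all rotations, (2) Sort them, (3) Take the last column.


Rotations (sorted):
  0: $cccbcb -> last char: b
  1: b$cccbc -> last char: c
  2: bcb$ccc -> last char: c
  3: cb$cccb -> last char: b
  4: cbcb$cc -> last char: c
  5: ccbcb$c -> last char: c
  6: cccbcb$ -> last char: $


BWT = bccbcc$


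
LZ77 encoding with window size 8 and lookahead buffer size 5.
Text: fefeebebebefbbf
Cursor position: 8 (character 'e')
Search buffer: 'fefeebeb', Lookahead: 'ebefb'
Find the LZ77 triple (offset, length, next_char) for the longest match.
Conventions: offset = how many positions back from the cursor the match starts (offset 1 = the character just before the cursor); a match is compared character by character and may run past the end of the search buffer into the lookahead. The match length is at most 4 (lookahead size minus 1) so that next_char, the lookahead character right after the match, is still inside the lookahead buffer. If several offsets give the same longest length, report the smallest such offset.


Try each offset into the search buffer:
  offset=1 (pos 7, char 'b'): match length 0
  offset=2 (pos 6, char 'e'): match length 3
  offset=3 (pos 5, char 'b'): match length 0
  offset=4 (pos 4, char 'e'): match length 3
  offset=5 (pos 3, char 'e'): match length 1
  offset=6 (pos 2, char 'f'): match length 0
  offset=7 (pos 1, char 'e'): match length 1
  offset=8 (pos 0, char 'f'): match length 0
Longest match has length 3, found at offsets 2, 4; take the smallest, offset 2.
next_char = character at position 8 + 3 = 11 -> 'f'

Best match: offset=2, length=3 (matching 'ebe' starting at position 6)
LZ77 triple: (2, 3, 'f')


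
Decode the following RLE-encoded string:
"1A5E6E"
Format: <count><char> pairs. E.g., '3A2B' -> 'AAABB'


Expanding each <count><char> pair:
  1A -> 'A'
  5E -> 'EEEEE'
  6E -> 'EEEEEE'

Decoded = AEEEEEEEEEEE


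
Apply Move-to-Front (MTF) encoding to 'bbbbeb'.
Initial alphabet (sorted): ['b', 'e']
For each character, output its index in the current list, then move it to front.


MTF encoding:
'b': index 0 in ['b', 'e'] -> ['b', 'e']
'b': index 0 in ['b', 'e'] -> ['b', 'e']
'b': index 0 in ['b', 'e'] -> ['b', 'e']
'b': index 0 in ['b', 'e'] -> ['b', 'e']
'e': index 1 in ['b', 'e'] -> ['e', 'b']
'b': index 1 in ['e', 'b'] -> ['b', 'e']


Output: [0, 0, 0, 0, 1, 1]


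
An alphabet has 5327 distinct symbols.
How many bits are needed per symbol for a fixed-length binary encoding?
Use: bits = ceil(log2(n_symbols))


log2(5327) = 12.3791
Bracket: 2^12 = 4096 < 5327 <= 2^13 = 8192
So ceil(log2(5327)) = 13

bits = ceil(log2(5327)) = ceil(12.3791) = 13 bits


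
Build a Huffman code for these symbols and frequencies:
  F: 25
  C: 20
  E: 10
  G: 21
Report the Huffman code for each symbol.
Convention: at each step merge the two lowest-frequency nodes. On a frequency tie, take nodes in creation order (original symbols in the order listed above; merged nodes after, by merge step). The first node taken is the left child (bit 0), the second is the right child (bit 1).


Huffman tree construction:
Step 1: Merge E(10) + C(20) = 30
Step 2: Merge G(21) + F(25) = 46
Step 3: Merge (E+C)(30) + (G+F)(46) = 76
Read each symbol's code off the tree from the root (left child = 0, right child = 1).

Codes:
  F: 11 (length 2)
  C: 01 (length 2)
  E: 00 (length 2)
  G: 10 (length 2)
Average code length: 152/76 = 2.0000 bits/symbol


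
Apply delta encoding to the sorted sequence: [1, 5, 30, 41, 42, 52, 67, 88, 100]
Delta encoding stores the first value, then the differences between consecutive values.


First value: 1
Deltas:
  5 - 1 = 4
  30 - 5 = 25
  41 - 30 = 11
  42 - 41 = 1
  52 - 42 = 10
  67 - 52 = 15
  88 - 67 = 21
  100 - 88 = 12


Delta encoded: [1, 4, 25, 11, 1, 10, 15, 21, 12]


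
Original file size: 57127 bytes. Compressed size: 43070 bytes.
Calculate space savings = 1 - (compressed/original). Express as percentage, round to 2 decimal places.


ratio = compressed/original = 43070/57127 = 0.753934
savings = 1 - ratio = 1 - 0.753934 = 0.246066
as a percentage: 0.246066 * 100 = 24.61%

Space savings = 1 - 43070/57127 = 24.61%


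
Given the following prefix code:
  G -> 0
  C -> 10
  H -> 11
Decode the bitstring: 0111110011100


Decoding step by step:
Bits 0 -> G
Bits 11 -> H
Bits 11 -> H
Bits 10 -> C
Bits 0 -> G
Bits 11 -> H
Bits 10 -> C
Bits 0 -> G


Decoded message: GHHCGHCG


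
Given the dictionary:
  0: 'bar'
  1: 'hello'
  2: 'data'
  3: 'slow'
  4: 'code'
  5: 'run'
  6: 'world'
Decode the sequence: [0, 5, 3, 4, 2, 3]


Look up each index in the dictionary:
  0 -> 'bar'
  5 -> 'run'
  3 -> 'slow'
  4 -> 'code'
  2 -> 'data'
  3 -> 'slow'

Decoded: "bar run slow code data slow"


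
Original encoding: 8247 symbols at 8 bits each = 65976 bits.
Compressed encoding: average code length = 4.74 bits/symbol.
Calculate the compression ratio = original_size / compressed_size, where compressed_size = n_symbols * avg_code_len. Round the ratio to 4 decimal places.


original_size = n_symbols * orig_bits = 8247 * 8 = 65976 bits
compressed_size = n_symbols * avg_code_len = 8247 * 4.74 = 39090.78 bits
ratio = original_size / compressed_size = 65976 / 39090.78 = 1.6878

Compression ratio = 1.6878


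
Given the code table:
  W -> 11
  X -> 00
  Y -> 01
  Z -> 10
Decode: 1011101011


Decoding:
10 -> Z
11 -> W
10 -> Z
10 -> Z
11 -> W


Result: ZWZZW


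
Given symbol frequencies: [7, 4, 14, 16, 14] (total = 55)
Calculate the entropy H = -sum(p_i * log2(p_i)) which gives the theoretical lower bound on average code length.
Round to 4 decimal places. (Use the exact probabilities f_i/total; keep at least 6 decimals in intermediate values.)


Per-symbol terms -p_i * log2(p_i) with p_i = f_i/55:
  p = 7/55 = 0.127273: log2(p) = -2.974005, -p*log2(p) = 0.378510
  p = 4/55 = 0.072727: log2(p) = -3.781360, -p*log2(p) = 0.275008
  p = 14/55 = 0.254545: log2(p) = -1.974005, -p*log2(p) = 0.502474
  p = 16/55 = 0.290909: log2(p) = -1.781360, -p*log2(p) = 0.518214
  p = 14/55 = 0.254545: log2(p) = -1.974005, -p*log2(p) = 0.502474
H = 0.378510 + 0.275008 + 0.502474 + 0.518214 + 0.502474 = 2.176680

H = 2.1767 bits/symbol


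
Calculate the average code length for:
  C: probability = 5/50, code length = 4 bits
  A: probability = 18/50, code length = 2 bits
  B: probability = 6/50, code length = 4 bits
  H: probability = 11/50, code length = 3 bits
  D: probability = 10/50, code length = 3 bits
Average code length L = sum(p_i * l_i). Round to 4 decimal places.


Weighted contributions p_i * l_i:
  C: (5/50) * 4 = 20/50
  A: (18/50) * 2 = 36/50
  B: (6/50) * 4 = 24/50
  H: (11/50) * 3 = 33/50
  D: (10/50) * 3 = 30/50
Sum = (20 + 36 + 24 + 33 + 30)/50 = 143/50

L = 143/50 = 2.8600 bits/symbol


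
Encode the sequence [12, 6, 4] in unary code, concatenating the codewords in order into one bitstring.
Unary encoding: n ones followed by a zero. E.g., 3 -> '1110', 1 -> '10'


Encode each number as n ones followed by a terminating 0:
  12 -> 1111111111110 (13 bits)
  6 -> 1111110 (7 bits)
  4 -> 11110 (5 bits)
Total length = 13 + 7 + 5 = 25 bits.

Unary([12, 6, 4]) = 1111111111110111111011110 (25 bits)


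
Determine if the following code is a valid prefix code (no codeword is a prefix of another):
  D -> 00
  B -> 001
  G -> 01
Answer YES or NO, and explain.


Checking each pair (does one codeword prefix another?):
  D='00' vs B='001': prefix -- VIOLATION

NO -- this is NOT a valid prefix code. D (00) is a prefix of B (001).


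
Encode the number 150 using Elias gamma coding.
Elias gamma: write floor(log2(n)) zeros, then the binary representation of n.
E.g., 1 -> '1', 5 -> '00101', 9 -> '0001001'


num_bits = floor(log2(150)) + 1 = 8
leading_zeros = num_bits - 1 = 7
binary(150) = 10010110

Elias gamma(150) = '0000000' + '10010110' = 000000010010110 (15 bits)


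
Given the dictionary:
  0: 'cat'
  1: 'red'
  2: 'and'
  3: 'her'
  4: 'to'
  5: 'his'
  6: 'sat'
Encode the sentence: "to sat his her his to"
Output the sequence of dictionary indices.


Look up each word in the dictionary:
  'to' -> 4
  'sat' -> 6
  'his' -> 5
  'her' -> 3
  'his' -> 5
  'to' -> 4

Encoded: [4, 6, 5, 3, 5, 4]


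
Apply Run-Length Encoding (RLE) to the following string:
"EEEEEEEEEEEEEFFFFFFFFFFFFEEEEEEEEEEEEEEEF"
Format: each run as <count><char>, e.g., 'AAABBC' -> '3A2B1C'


Scanning runs left to right:
  i=0: run of 'E' x 13 -> '13E'
  i=13: run of 'F' x 12 -> '12F'
  i=25: run of 'E' x 15 -> '15E'
  i=40: run of 'F' x 1 -> '1F'

RLE = 13E12F15E1F


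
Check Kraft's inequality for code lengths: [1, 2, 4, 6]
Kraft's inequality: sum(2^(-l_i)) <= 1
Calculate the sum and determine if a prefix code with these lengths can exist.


Sum = 2^(-1) + 2^(-2) + 2^(-4) + 2^(-6)
    = 0.5 + 0.25 + 0.0625 + 0.015625
    = 53/64 = 0.828125
Since 0.828125 <= 1, Kraft's inequality IS satisfied.
A prefix code with these lengths CAN exist.

Kraft sum = 0.828125. Satisfied.


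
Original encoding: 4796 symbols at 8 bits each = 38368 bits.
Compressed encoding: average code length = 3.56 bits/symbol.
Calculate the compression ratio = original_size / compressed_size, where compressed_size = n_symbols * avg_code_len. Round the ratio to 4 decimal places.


original_size = n_symbols * orig_bits = 4796 * 8 = 38368 bits
compressed_size = n_symbols * avg_code_len = 4796 * 3.56 = 17073.76 bits
ratio = original_size / compressed_size = 38368 / 17073.76 = 2.2472

Compression ratio = 2.2472


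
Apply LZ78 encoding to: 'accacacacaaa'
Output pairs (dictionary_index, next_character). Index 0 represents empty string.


LZ78 encoding steps:
Dictionary: {0: ''}
Step 1: w='' (idx 0), next='a' -> output (0, 'a'), add 'a' as idx 1
Step 2: w='' (idx 0), next='c' -> output (0, 'c'), add 'c' as idx 2
Step 3: w='c' (idx 2), next='a' -> output (2, 'a'), add 'ca' as idx 3
Step 4: w='ca' (idx 3), next='c' -> output (3, 'c'), add 'cac' as idx 4
Step 5: w='a' (idx 1), next='c' -> output (1, 'c'), add 'ac' as idx 5
Step 6: w='a' (idx 1), next='a' -> output (1, 'a'), add 'aa' as idx 6
Step 7: w='a' (idx 1), end of input -> output (1, '')


Encoded: [(0, 'a'), (0, 'c'), (2, 'a'), (3, 'c'), (1, 'c'), (1, 'a'), (1, '')]


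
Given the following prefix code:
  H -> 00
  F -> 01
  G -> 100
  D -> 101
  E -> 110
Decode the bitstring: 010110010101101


Decoding step by step:
Bits 01 -> F
Bits 01 -> F
Bits 100 -> G
Bits 101 -> D
Bits 01 -> F
Bits 101 -> D


Decoded message: FFGDFD


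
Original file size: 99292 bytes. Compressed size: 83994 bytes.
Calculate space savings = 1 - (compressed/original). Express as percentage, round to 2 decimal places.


ratio = compressed/original = 83994/99292 = 0.845929
savings = 1 - ratio = 1 - 0.845929 = 0.154071
as a percentage: 0.154071 * 100 = 15.41%

Space savings = 1 - 83994/99292 = 15.41%


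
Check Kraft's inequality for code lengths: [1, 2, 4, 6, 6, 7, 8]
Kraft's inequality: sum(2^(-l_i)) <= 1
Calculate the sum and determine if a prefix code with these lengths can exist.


Sum = 2^(-1) + 2^(-2) + 2^(-4) + 2^(-6) + 2^(-6) + 2^(-7) + 2^(-8)
    = 0.5 + 0.25 + 0.0625 + 0.015625 + 0.015625 + 0.0078125 + 0.00390625
    = 219/256 = 0.85546875
Since 0.85546875 <= 1, Kraft's inequality IS satisfied.
A prefix code with these lengths CAN exist.

Kraft sum = 0.85546875. Satisfied.


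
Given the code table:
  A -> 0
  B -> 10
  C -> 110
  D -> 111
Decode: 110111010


Decoding:
110 -> C
111 -> D
0 -> A
10 -> B


Result: CDAB


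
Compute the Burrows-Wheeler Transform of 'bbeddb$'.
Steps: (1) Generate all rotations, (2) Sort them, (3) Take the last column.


Rotations (sorted):
  0: $bbeddb -> last char: b
  1: b$bbedd -> last char: d
  2: bbeddb$ -> last char: $
  3: beddb$b -> last char: b
  4: db$bbed -> last char: d
  5: ddb$bbe -> last char: e
  6: eddb$bb -> last char: b


BWT = bd$bdeb


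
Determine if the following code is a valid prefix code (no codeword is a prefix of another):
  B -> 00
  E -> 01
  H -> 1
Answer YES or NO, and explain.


Checking each pair (does one codeword prefix another?):
  B='00' vs E='01': no prefix
  B='00' vs H='1': no prefix
  E='01' vs B='00': no prefix
  E='01' vs H='1': no prefix
  H='1' vs B='00': no prefix
  H='1' vs E='01': no prefix
No violation found over all pairs.

YES -- this is a valid prefix code. No codeword is a prefix of any other codeword.


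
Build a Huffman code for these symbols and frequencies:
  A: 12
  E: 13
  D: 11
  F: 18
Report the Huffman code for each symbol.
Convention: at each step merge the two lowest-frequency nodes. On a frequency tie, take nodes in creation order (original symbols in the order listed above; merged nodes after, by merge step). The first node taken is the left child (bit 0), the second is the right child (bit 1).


Huffman tree construction:
Step 1: Merge D(11) + A(12) = 23
Step 2: Merge E(13) + F(18) = 31
Step 3: Merge (D+A)(23) + (E+F)(31) = 54
Read each symbol's code off the tree from the root (left child = 0, right child = 1).

Codes:
  A: 01 (length 2)
  E: 10 (length 2)
  D: 00 (length 2)
  F: 11 (length 2)
Average code length: 108/54 = 2.0000 bits/symbol


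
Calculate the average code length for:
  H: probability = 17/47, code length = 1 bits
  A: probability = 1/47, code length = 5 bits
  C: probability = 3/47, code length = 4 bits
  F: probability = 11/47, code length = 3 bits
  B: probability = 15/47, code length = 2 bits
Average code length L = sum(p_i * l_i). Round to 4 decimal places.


Weighted contributions p_i * l_i:
  H: (17/47) * 1 = 17/47
  A: (1/47) * 5 = 5/47
  C: (3/47) * 4 = 12/47
  F: (11/47) * 3 = 33/47
  B: (15/47) * 2 = 30/47
Sum = (17 + 5 + 12 + 33 + 30)/47 = 97/47

L = 97/47 = 2.0638 bits/symbol


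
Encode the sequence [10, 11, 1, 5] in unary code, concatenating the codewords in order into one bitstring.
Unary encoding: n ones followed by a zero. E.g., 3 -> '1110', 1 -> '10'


Encode each number as n ones followed by a terminating 0:
  10 -> 11111111110 (11 bits)
  11 -> 111111111110 (12 bits)
  1 -> 10 (2 bits)
  5 -> 111110 (6 bits)
Total length = 11 + 12 + 2 + 6 = 31 bits.

Unary([10, 11, 1, 5]) = 1111111111011111111111010111110 (31 bits)


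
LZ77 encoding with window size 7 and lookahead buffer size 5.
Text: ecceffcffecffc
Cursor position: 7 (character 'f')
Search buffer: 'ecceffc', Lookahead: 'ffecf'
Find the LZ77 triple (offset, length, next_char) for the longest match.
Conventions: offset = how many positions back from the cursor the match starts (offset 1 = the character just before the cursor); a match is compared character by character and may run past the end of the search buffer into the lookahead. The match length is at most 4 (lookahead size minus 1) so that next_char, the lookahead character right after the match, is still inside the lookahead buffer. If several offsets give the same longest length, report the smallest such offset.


Try each offset into the search buffer:
  offset=1 (pos 6, char 'c'): match length 0
  offset=2 (pos 5, char 'f'): match length 1
  offset=3 (pos 4, char 'f'): match length 2
  offset=4 (pos 3, char 'e'): match length 0
  offset=5 (pos 2, char 'c'): match length 0
  offset=6 (pos 1, char 'c'): match length 0
  offset=7 (pos 0, char 'e'): match length 0
Longest match has length 2 at offset 3.
next_char = character at position 7 + 2 = 9 -> 'e'

Best match: offset=3, length=2 (matching 'ff' starting at position 4)
LZ77 triple: (3, 2, 'e')


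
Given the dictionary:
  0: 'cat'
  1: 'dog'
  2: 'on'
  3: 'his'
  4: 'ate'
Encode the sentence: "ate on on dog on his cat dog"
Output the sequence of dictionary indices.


Look up each word in the dictionary:
  'ate' -> 4
  'on' -> 2
  'on' -> 2
  'dog' -> 1
  'on' -> 2
  'his' -> 3
  'cat' -> 0
  'dog' -> 1

Encoded: [4, 2, 2, 1, 2, 3, 0, 1]


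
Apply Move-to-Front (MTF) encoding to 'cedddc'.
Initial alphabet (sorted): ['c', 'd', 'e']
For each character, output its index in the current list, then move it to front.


MTF encoding:
'c': index 0 in ['c', 'd', 'e'] -> ['c', 'd', 'e']
'e': index 2 in ['c', 'd', 'e'] -> ['e', 'c', 'd']
'd': index 2 in ['e', 'c', 'd'] -> ['d', 'e', 'c']
'd': index 0 in ['d', 'e', 'c'] -> ['d', 'e', 'c']
'd': index 0 in ['d', 'e', 'c'] -> ['d', 'e', 'c']
'c': index 2 in ['d', 'e', 'c'] -> ['c', 'd', 'e']


Output: [0, 2, 2, 0, 0, 2]


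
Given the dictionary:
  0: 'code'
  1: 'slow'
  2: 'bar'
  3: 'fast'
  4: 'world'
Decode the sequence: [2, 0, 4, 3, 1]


Look up each index in the dictionary:
  2 -> 'bar'
  0 -> 'code'
  4 -> 'world'
  3 -> 'fast'
  1 -> 'slow'

Decoded: "bar code world fast slow"


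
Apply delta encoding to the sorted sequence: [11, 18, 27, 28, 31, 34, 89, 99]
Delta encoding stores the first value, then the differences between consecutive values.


First value: 11
Deltas:
  18 - 11 = 7
  27 - 18 = 9
  28 - 27 = 1
  31 - 28 = 3
  34 - 31 = 3
  89 - 34 = 55
  99 - 89 = 10


Delta encoded: [11, 7, 9, 1, 3, 3, 55, 10]


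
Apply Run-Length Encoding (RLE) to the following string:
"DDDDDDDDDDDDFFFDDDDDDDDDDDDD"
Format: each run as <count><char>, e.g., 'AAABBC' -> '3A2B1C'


Scanning runs left to right:
  i=0: run of 'D' x 12 -> '12D'
  i=12: run of 'F' x 3 -> '3F'
  i=15: run of 'D' x 13 -> '13D'

RLE = 12D3F13D


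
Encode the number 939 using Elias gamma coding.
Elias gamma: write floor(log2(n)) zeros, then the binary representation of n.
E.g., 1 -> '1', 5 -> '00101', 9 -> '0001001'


num_bits = floor(log2(939)) + 1 = 10
leading_zeros = num_bits - 1 = 9
binary(939) = 1110101011

Elias gamma(939) = '000000000' + '1110101011' = 0000000001110101011 (19 bits)


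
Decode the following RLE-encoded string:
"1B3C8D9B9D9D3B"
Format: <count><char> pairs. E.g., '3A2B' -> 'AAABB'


Expanding each <count><char> pair:
  1B -> 'B'
  3C -> 'CCC'
  8D -> 'DDDDDDDD'
  9B -> 'BBBBBBBBB'
  9D -> 'DDDDDDDDD'
  9D -> 'DDDDDDDDD'
  3B -> 'BBB'

Decoded = BCCCDDDDDDDDBBBBBBBBBDDDDDDDDDDDDDDDDDDBBB


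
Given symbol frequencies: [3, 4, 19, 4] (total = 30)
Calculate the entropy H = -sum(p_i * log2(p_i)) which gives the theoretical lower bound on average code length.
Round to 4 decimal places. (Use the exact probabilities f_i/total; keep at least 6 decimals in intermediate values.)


Per-symbol terms -p_i * log2(p_i) with p_i = f_i/30:
  p = 3/30 = 0.100000: log2(p) = -3.321928, -p*log2(p) = 0.332193
  p = 4/30 = 0.133333: log2(p) = -2.906891, -p*log2(p) = 0.387585
  p = 19/30 = 0.633333: log2(p) = -0.658963, -p*log2(p) = 0.417343
  p = 4/30 = 0.133333: log2(p) = -2.906891, -p*log2(p) = 0.387585
H = 0.332193 + 0.387585 + 0.417343 + 0.387585 = 1.524706

H = 1.5247 bits/symbol


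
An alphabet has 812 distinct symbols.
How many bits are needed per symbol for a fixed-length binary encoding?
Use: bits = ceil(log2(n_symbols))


log2(812) = 9.6653
Bracket: 2^9 = 512 < 812 <= 2^10 = 1024
So ceil(log2(812)) = 10

bits = ceil(log2(812)) = ceil(9.6653) = 10 bits


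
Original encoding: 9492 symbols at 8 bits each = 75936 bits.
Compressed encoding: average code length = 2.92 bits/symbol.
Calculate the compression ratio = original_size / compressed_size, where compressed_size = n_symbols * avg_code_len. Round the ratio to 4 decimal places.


original_size = n_symbols * orig_bits = 9492 * 8 = 75936 bits
compressed_size = n_symbols * avg_code_len = 9492 * 2.92 = 27716.64 bits
ratio = original_size / compressed_size = 75936 / 27716.64 = 2.7397

Compression ratio = 2.7397


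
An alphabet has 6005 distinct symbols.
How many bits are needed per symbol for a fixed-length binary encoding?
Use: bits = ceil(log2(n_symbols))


log2(6005) = 12.5519
Bracket: 2^12 = 4096 < 6005 <= 2^13 = 8192
So ceil(log2(6005)) = 13

bits = ceil(log2(6005)) = ceil(12.5519) = 13 bits


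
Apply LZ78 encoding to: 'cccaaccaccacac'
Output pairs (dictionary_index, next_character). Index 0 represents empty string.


LZ78 encoding steps:
Dictionary: {0: ''}
Step 1: w='' (idx 0), next='c' -> output (0, 'c'), add 'c' as idx 1
Step 2: w='c' (idx 1), next='c' -> output (1, 'c'), add 'cc' as idx 2
Step 3: w='' (idx 0), next='a' -> output (0, 'a'), add 'a' as idx 3
Step 4: w='a' (idx 3), next='c' -> output (3, 'c'), add 'ac' as idx 4
Step 5: w='c' (idx 1), next='a' -> output (1, 'a'), add 'ca' as idx 5
Step 6: w='cc' (idx 2), next='a' -> output (2, 'a'), add 'cca' as idx 6
Step 7: w='ca' (idx 5), next='c' -> output (5, 'c'), add 'cac' as idx 7


Encoded: [(0, 'c'), (1, 'c'), (0, 'a'), (3, 'c'), (1, 'a'), (2, 'a'), (5, 'c')]


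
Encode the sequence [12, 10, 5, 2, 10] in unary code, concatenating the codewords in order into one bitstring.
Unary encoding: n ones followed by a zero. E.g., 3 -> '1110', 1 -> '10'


Encode each number as n ones followed by a terminating 0:
  12 -> 1111111111110 (13 bits)
  10 -> 11111111110 (11 bits)
  5 -> 111110 (6 bits)
  2 -> 110 (3 bits)
  10 -> 11111111110 (11 bits)
Total length = 13 + 11 + 6 + 3 + 11 = 44 bits.

Unary([12, 10, 5, 2, 10]) = 11111111111101111111111011111011011111111110 (44 bits)


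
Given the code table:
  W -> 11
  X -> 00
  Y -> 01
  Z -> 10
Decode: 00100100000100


Decoding:
00 -> X
10 -> Z
01 -> Y
00 -> X
00 -> X
01 -> Y
00 -> X


Result: XZYXXYX


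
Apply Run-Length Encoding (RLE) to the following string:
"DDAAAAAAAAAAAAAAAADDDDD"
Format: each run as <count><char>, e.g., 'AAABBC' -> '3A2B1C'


Scanning runs left to right:
  i=0: run of 'D' x 2 -> '2D'
  i=2: run of 'A' x 16 -> '16A'
  i=18: run of 'D' x 5 -> '5D'

RLE = 2D16A5D


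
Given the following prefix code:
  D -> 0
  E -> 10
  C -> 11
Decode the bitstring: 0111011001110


Decoding step by step:
Bits 0 -> D
Bits 11 -> C
Bits 10 -> E
Bits 11 -> C
Bits 0 -> D
Bits 0 -> D
Bits 11 -> C
Bits 10 -> E


Decoded message: DCECDDCE


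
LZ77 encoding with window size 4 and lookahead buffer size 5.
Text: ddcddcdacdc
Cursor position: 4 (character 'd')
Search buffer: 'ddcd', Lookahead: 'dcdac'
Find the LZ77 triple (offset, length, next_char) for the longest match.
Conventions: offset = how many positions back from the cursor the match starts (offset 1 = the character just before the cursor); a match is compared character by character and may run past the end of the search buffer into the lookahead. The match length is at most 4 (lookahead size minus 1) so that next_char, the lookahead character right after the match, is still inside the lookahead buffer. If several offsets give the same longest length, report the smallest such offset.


Try each offset into the search buffer:
  offset=1 (pos 3, char 'd'): match length 1
  offset=2 (pos 2, char 'c'): match length 0
  offset=3 (pos 1, char 'd'): match length 3
  offset=4 (pos 0, char 'd'): match length 1
Longest match has length 3 at offset 3.
next_char = character at position 4 + 3 = 7 -> 'a'

Best match: offset=3, length=3 (matching 'dcd' starting at position 1)
LZ77 triple: (3, 3, 'a')


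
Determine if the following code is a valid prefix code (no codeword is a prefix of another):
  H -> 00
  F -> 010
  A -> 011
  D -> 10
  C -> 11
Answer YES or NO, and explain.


Checking each pair (does one codeword prefix another?):
  H='00' vs F='010': no prefix
  H='00' vs A='011': no prefix
  H='00' vs D='10': no prefix
  H='00' vs C='11': no prefix
  F='010' vs H='00': no prefix
  F='010' vs A='011': no prefix
  F='010' vs D='10': no prefix
  F='010' vs C='11': no prefix
  A='011' vs H='00': no prefix
  A='011' vs F='010': no prefix
  A='011' vs D='10': no prefix
  A='011' vs C='11': no prefix
  D='10' vs H='00': no prefix
  D='10' vs F='010': no prefix
  D='10' vs A='011': no prefix
  D='10' vs C='11': no prefix
  C='11' vs H='00': no prefix
  C='11' vs F='010': no prefix
  C='11' vs A='011': no prefix
  C='11' vs D='10': no prefix
No violation found over all pairs.

YES -- this is a valid prefix code. No codeword is a prefix of any other codeword.


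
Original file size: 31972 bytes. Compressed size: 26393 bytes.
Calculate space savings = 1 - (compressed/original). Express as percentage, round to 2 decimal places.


ratio = compressed/original = 26393/31972 = 0.825504
savings = 1 - ratio = 1 - 0.825504 = 0.174496
as a percentage: 0.174496 * 100 = 17.45%

Space savings = 1 - 26393/31972 = 17.45%


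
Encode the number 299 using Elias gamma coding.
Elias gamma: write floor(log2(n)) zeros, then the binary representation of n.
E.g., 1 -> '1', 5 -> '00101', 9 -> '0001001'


num_bits = floor(log2(299)) + 1 = 9
leading_zeros = num_bits - 1 = 8
binary(299) = 100101011

Elias gamma(299) = '00000000' + '100101011' = 00000000100101011 (17 bits)


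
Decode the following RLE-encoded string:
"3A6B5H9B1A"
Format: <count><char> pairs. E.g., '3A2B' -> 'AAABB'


Expanding each <count><char> pair:
  3A -> 'AAA'
  6B -> 'BBBBBB'
  5H -> 'HHHHH'
  9B -> 'BBBBBBBBB'
  1A -> 'A'

Decoded = AAABBBBBBHHHHHBBBBBBBBBA


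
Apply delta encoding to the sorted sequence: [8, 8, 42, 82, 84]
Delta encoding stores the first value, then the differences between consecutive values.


First value: 8
Deltas:
  8 - 8 = 0
  42 - 8 = 34
  82 - 42 = 40
  84 - 82 = 2


Delta encoded: [8, 0, 34, 40, 2]


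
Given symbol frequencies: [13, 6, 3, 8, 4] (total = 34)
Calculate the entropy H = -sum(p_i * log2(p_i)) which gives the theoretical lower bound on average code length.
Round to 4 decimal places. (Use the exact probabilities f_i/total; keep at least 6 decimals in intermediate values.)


Per-symbol terms -p_i * log2(p_i) with p_i = f_i/34:
  p = 13/34 = 0.382353: log2(p) = -1.387023, -p*log2(p) = 0.530332
  p = 6/34 = 0.176471: log2(p) = -2.502500, -p*log2(p) = 0.441618
  p = 3/34 = 0.088235: log2(p) = -3.502500, -p*log2(p) = 0.309044
  p = 8/34 = 0.235294: log2(p) = -2.087463, -p*log2(p) = 0.491168
  p = 4/34 = 0.117647: log2(p) = -3.087463, -p*log2(p) = 0.363231
H = 0.530332 + 0.441618 + 0.309044 + 0.491168 + 0.363231 = 2.135393

H = 2.1354 bits/symbol


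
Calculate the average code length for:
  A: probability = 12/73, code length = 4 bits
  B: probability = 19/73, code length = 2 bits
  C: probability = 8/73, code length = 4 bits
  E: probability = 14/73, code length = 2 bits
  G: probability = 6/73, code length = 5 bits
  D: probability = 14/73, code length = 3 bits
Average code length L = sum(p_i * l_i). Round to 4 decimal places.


Weighted contributions p_i * l_i:
  A: (12/73) * 4 = 48/73
  B: (19/73) * 2 = 38/73
  C: (8/73) * 4 = 32/73
  E: (14/73) * 2 = 28/73
  G: (6/73) * 5 = 30/73
  D: (14/73) * 3 = 42/73
Sum = (48 + 38 + 32 + 28 + 30 + 42)/73 = 218/73

L = 218/73 = 2.9863 bits/symbol


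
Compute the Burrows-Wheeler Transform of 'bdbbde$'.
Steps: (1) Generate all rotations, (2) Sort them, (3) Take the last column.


Rotations (sorted):
  0: $bdbbde -> last char: e
  1: bbde$bd -> last char: d
  2: bdbbde$ -> last char: $
  3: bde$bdb -> last char: b
  4: dbbde$b -> last char: b
  5: de$bdbb -> last char: b
  6: e$bdbbd -> last char: d


BWT = ed$bbbd


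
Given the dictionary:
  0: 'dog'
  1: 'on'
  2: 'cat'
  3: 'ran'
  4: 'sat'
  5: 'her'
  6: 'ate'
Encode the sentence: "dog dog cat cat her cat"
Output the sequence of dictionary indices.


Look up each word in the dictionary:
  'dog' -> 0
  'dog' -> 0
  'cat' -> 2
  'cat' -> 2
  'her' -> 5
  'cat' -> 2

Encoded: [0, 0, 2, 2, 5, 2]


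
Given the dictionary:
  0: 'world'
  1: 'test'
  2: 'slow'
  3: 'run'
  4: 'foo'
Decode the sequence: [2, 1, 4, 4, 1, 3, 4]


Look up each index in the dictionary:
  2 -> 'slow'
  1 -> 'test'
  4 -> 'foo'
  4 -> 'foo'
  1 -> 'test'
  3 -> 'run'
  4 -> 'foo'

Decoded: "slow test foo foo test run foo"


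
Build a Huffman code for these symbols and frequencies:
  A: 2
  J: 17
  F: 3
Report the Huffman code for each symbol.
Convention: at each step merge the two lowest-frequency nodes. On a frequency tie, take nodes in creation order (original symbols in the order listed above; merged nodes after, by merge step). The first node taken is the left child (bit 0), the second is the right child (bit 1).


Huffman tree construction:
Step 1: Merge A(2) + F(3) = 5
Step 2: Merge (A+F)(5) + J(17) = 22
Read each symbol's code off the tree from the root (left child = 0, right child = 1).

Codes:
  A: 00 (length 2)
  J: 1 (length 1)
  F: 01 (length 2)
Average code length: 27/22 = 1.2273 bits/symbol


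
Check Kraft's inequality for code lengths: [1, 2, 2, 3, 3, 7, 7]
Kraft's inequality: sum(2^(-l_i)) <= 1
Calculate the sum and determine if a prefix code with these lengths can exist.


Sum = 2^(-1) + 2^(-2) + 2^(-2) + 2^(-3) + 2^(-3) + 2^(-7) + 2^(-7)
    = 0.5 + 0.25 + 0.25 + 0.125 + 0.125 + 0.0078125 + 0.0078125
    = 162/128 = 1.265625
Since 1.265625 > 1, Kraft's inequality is NOT satisfied.
A prefix code with these lengths CANNOT exist.

Kraft sum = 1.265625. Not satisfied.


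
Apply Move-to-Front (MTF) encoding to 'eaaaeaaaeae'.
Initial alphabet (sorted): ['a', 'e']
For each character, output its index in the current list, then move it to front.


MTF encoding:
'e': index 1 in ['a', 'e'] -> ['e', 'a']
'a': index 1 in ['e', 'a'] -> ['a', 'e']
'a': index 0 in ['a', 'e'] -> ['a', 'e']
'a': index 0 in ['a', 'e'] -> ['a', 'e']
'e': index 1 in ['a', 'e'] -> ['e', 'a']
'a': index 1 in ['e', 'a'] -> ['a', 'e']
'a': index 0 in ['a', 'e'] -> ['a', 'e']
'a': index 0 in ['a', 'e'] -> ['a', 'e']
'e': index 1 in ['a', 'e'] -> ['e', 'a']
'a': index 1 in ['e', 'a'] -> ['a', 'e']
'e': index 1 in ['a', 'e'] -> ['e', 'a']


Output: [1, 1, 0, 0, 1, 1, 0, 0, 1, 1, 1]


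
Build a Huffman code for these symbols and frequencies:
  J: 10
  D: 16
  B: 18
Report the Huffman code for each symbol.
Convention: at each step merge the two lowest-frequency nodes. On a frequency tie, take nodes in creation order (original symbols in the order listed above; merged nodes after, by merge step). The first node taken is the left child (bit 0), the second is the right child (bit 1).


Huffman tree construction:
Step 1: Merge J(10) + D(16) = 26
Step 2: Merge B(18) + (J+D)(26) = 44
Read each symbol's code off the tree from the root (left child = 0, right child = 1).

Codes:
  J: 10 (length 2)
  D: 11 (length 2)
  B: 0 (length 1)
Average code length: 70/44 = 1.5909 bits/symbol


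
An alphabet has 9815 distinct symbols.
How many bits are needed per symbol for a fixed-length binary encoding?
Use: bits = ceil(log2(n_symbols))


log2(9815) = 13.2608
Bracket: 2^13 = 8192 < 9815 <= 2^14 = 16384
So ceil(log2(9815)) = 14

bits = ceil(log2(9815)) = ceil(13.2608) = 14 bits


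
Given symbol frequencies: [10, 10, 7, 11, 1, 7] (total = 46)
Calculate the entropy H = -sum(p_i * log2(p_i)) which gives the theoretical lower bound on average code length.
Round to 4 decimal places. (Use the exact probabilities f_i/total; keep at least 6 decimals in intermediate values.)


Per-symbol terms -p_i * log2(p_i) with p_i = f_i/46:
  p = 10/46 = 0.217391: log2(p) = -2.201634, -p*log2(p) = 0.478616
  p = 10/46 = 0.217391: log2(p) = -2.201634, -p*log2(p) = 0.478616
  p = 7/46 = 0.152174: log2(p) = -2.716207, -p*log2(p) = 0.413336
  p = 11/46 = 0.239130: log2(p) = -2.064130, -p*log2(p) = 0.493596
  p = 1/46 = 0.021739: log2(p) = -5.523562, -p*log2(p) = 0.120077
  p = 7/46 = 0.152174: log2(p) = -2.716207, -p*log2(p) = 0.413336
H = 0.478616 + 0.478616 + 0.413336 + 0.493596 + 0.120077 + 0.413336 = 2.397577

H = 2.3976 bits/symbol


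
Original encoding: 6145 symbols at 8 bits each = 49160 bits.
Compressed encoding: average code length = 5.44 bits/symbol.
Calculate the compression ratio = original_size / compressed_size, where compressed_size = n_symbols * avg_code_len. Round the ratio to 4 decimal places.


original_size = n_symbols * orig_bits = 6145 * 8 = 49160 bits
compressed_size = n_symbols * avg_code_len = 6145 * 5.44 = 33428.8 bits
ratio = original_size / compressed_size = 49160 / 33428.8 = 1.4706

Compression ratio = 1.4706


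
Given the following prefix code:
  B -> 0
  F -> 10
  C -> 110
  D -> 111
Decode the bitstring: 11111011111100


Decoding step by step:
Bits 111 -> D
Bits 110 -> C
Bits 111 -> D
Bits 111 -> D
Bits 0 -> B
Bits 0 -> B


Decoded message: DCDDBB


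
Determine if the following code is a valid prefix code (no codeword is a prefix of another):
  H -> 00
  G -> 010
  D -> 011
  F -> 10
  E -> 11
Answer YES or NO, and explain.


Checking each pair (does one codeword prefix another?):
  H='00' vs G='010': no prefix
  H='00' vs D='011': no prefix
  H='00' vs F='10': no prefix
  H='00' vs E='11': no prefix
  G='010' vs H='00': no prefix
  G='010' vs D='011': no prefix
  G='010' vs F='10': no prefix
  G='010' vs E='11': no prefix
  D='011' vs H='00': no prefix
  D='011' vs G='010': no prefix
  D='011' vs F='10': no prefix
  D='011' vs E='11': no prefix
  F='10' vs H='00': no prefix
  F='10' vs G='010': no prefix
  F='10' vs D='011': no prefix
  F='10' vs E='11': no prefix
  E='11' vs H='00': no prefix
  E='11' vs G='010': no prefix
  E='11' vs D='011': no prefix
  E='11' vs F='10': no prefix
No violation found over all pairs.

YES -- this is a valid prefix code. No codeword is a prefix of any other codeword.


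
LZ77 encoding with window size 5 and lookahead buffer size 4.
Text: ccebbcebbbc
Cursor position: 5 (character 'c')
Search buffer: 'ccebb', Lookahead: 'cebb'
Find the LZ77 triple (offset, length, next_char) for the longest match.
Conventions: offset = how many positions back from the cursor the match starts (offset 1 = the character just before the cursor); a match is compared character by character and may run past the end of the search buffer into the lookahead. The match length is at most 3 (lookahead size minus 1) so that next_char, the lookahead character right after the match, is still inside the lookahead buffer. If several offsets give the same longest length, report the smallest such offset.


Try each offset into the search buffer:
  offset=1 (pos 4, char 'b'): match length 0
  offset=2 (pos 3, char 'b'): match length 0
  offset=3 (pos 2, char 'e'): match length 0
  offset=4 (pos 1, char 'c'): match length 3
  offset=5 (pos 0, char 'c'): match length 1
Longest match has length 3 at offset 4.
next_char = character at position 5 + 3 = 8 -> 'b'

Best match: offset=4, length=3 (matching 'ceb' starting at position 1)
LZ77 triple: (4, 3, 'b')


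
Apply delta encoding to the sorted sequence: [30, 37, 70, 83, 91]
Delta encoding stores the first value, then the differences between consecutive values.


First value: 30
Deltas:
  37 - 30 = 7
  70 - 37 = 33
  83 - 70 = 13
  91 - 83 = 8


Delta encoded: [30, 7, 33, 13, 8]


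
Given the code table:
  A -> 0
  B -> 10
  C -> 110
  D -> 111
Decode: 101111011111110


Decoding:
10 -> B
111 -> D
10 -> B
111 -> D
111 -> D
10 -> B


Result: BDBDDB


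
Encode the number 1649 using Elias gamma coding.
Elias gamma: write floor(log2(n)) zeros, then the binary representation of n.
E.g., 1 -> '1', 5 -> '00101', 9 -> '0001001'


num_bits = floor(log2(1649)) + 1 = 11
leading_zeros = num_bits - 1 = 10
binary(1649) = 11001110001

Elias gamma(1649) = '0000000000' + '11001110001' = 000000000011001110001 (21 bits)


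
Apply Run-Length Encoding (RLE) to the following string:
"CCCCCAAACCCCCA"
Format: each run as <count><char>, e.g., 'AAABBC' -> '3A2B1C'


Scanning runs left to right:
  i=0: run of 'C' x 5 -> '5C'
  i=5: run of 'A' x 3 -> '3A'
  i=8: run of 'C' x 5 -> '5C'
  i=13: run of 'A' x 1 -> '1A'

RLE = 5C3A5C1A
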